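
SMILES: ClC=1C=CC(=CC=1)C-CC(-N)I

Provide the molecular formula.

Heavy atoms from the SMILES: 9 C, 1 Cl, 1 I, 1 N.
Implicit hydrogens by atom environment:
  4 × C (aromatic): 1 H each → 4
  2 × C: 2 H each → 4
  2 × C (aromatic): no H
  1 × C: 1 H
  1 × Cl: no H
  1 × I: no H
  1 × N: 2 H
  Total hydrogens = 11.
Molecular formula: C9H11ClIN

C9H11ClIN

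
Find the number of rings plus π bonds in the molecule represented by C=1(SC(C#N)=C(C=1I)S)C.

5

Molecular formula from the SMILES: C6H4INS2.
DoU = (2C + 2 + N − H − X)/2 = (2·6 + 2 + 1 − 4 − 1)/2 = 10/2 = 5.
(Structurally: 1 ring(s) + 4 π bond(s) = 5.)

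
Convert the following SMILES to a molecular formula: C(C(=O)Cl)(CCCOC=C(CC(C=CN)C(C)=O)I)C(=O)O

C14H19ClINO5

Heavy atoms from the SMILES: 14 C, 1 Cl, 1 I, 1 N, 5 O.
Implicit hydrogens by atom environment:
  5 × C: 1 H each → 5
  4 × C: 2 H each → 8
  4 × C: no H
  4 × O: no H
  1 × C: 3 H
  1 × Cl: no H
  1 × I: no H
  1 × N: 2 H
  1 × O: 1 H
  Total hydrogens = 19.
Molecular formula: C14H19ClINO5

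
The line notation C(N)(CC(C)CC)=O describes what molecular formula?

Heavy atoms from the SMILES: 6 C, 1 N, 1 O.
Implicit hydrogens by atom environment:
  2 × C: 3 H each → 6
  2 × C: 2 H each → 4
  1 × C: 1 H
  1 × C: no H
  1 × N: 2 H
  1 × O: no H
  Total hydrogens = 13.
Molecular formula: C6H13NO

C6H13NO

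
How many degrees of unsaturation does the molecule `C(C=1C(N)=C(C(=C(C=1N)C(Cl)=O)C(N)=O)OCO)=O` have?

Molecular formula from the SMILES: C10H10ClN3O5.
DoU = (2C + 2 + N − H − X)/2 = (2·10 + 2 + 3 − 10 − 1)/2 = 14/2 = 7.
(Structurally: 1 ring(s) + 6 π bond(s) = 7.)

7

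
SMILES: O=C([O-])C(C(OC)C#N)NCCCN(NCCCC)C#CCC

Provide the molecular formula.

C16H27N4O3-

Heavy atoms from the SMILES: 16 C, 4 N, 3 O.
Implicit hydrogens by atom environment:
  7 × C: 2 H each → 14
  4 × C: no H
  3 × C: 3 H each → 9
  2 × C: 1 H each → 2
  2 × N: 1 H each → 2
  2 × N: no H
  2 × O: no H
  1 × O (charge -1): no H
  Total hydrogens = 27.
Net charge -1.
Molecular formula: C16H27N4O3-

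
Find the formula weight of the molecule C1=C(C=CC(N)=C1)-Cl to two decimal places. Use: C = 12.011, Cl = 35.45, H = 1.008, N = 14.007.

127.57

Molecular formula: C6H6ClN.
M = 6×12.011 + 1×35.45 + 6×1.008 + 1×14.007 = 127.57 g/mol.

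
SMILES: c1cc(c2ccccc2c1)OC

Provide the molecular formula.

C11H10O

Heavy atoms from the SMILES: 11 C, 1 O.
Implicit hydrogens by atom environment:
  7 × C (aromatic): 1 H each → 7
  3 × C (aromatic): no H
  1 × C: 3 H
  1 × O: no H
  Total hydrogens = 10.
Molecular formula: C11H10O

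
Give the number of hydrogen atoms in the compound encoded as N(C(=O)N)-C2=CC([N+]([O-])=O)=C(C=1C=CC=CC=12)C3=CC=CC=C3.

Hydrogens are implicit in SMILES; fill each atom to its normal valence:
  10 × C (aromatic): 1 H each → 10
  6 × C (aromatic): no H
  2 × O: no H
  1 × C: no H
  1 × N: 2 H
  1 × N: 1 H
  1 × N (charge +1): no H
  1 × O (charge -1): no H
  Total hydrogens = 13.

13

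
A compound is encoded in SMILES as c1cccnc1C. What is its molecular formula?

C6H7N

Heavy atoms from the SMILES: 6 C, 1 N.
Implicit hydrogens by atom environment:
  4 × C (aromatic): 1 H each → 4
  1 × C: 3 H
  1 × C (aromatic): no H
  1 × N (aromatic): no H
  Total hydrogens = 7.
Molecular formula: C6H7N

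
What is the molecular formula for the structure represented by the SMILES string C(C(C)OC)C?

Heavy atoms from the SMILES: 5 C, 1 O.
Implicit hydrogens by atom environment:
  3 × C: 3 H each → 9
  1 × C: 2 H
  1 × C: 1 H
  1 × O: no H
  Total hydrogens = 12.
Molecular formula: C5H12O

C5H12O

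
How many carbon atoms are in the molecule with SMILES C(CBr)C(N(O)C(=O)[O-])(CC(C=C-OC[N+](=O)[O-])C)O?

10

The symbol for carbon appears 10 times in the SMILES.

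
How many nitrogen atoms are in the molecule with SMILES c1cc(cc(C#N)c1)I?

1

The symbol for nitrogen appears 1 time in the SMILES.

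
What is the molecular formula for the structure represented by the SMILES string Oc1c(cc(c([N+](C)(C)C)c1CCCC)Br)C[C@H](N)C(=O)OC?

Heavy atoms from the SMILES: 1 Br, 17 C, 2 N, 3 O.
Implicit hydrogens by atom environment:
  5 × C: 3 H each → 15
  5 × C (aromatic): no H
  4 × C: 2 H each → 8
  2 × O: no H
  1 × Br: no H
  1 × C (aromatic): 1 H
  1 × C: 1 H
  1 × C: no H
  1 × N: 2 H
  1 × N (charge +1): no H
  1 × O: 1 H
  Total hydrogens = 28.
Net charge +1.
Molecular formula: C17H28BrN2O3+

C17H28BrN2O3+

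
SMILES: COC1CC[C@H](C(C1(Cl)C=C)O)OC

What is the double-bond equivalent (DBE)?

2

Molecular formula from the SMILES: C10H17ClO3.
DoU = (2C + 2 + N − H − X)/2 = (2·10 + 2 + 0 − 17 − 1)/2 = 4/2 = 2.
(Structurally: 1 ring(s) + 1 π bond(s) = 2.)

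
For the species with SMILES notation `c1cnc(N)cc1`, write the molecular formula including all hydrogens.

C5H6N2

Heavy atoms from the SMILES: 5 C, 2 N.
Implicit hydrogens by atom environment:
  4 × C (aromatic): 1 H each → 4
  1 × C (aromatic): no H
  1 × N: 2 H
  1 × N (aromatic): no H
  Total hydrogens = 6.
Molecular formula: C5H6N2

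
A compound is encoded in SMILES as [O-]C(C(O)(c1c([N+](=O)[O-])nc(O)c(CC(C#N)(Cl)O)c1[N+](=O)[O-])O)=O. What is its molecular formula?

C10H6ClN4O10-

Heavy atoms from the SMILES: 10 C, 1 Cl, 4 N, 10 O.
Implicit hydrogens by atom environment:
  5 × C (aromatic): no H
  4 × C: no H
  4 × O: 1 H each → 4
  3 × O: no H
  3 × O (charge -1): no H
  2 × N (charge +1): no H
  1 × C: 2 H
  1 × Cl: no H
  1 × N (aromatic): no H
  1 × N: no H
  Total hydrogens = 6.
Net charge -1.
Molecular formula: C10H6ClN4O10-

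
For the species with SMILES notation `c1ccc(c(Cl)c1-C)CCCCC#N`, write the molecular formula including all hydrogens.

Heavy atoms from the SMILES: 12 C, 1 Cl, 1 N.
Implicit hydrogens by atom environment:
  4 × C: 2 H each → 8
  3 × C (aromatic): 1 H each → 3
  3 × C (aromatic): no H
  1 × C: 3 H
  1 × C: no H
  1 × Cl: no H
  1 × N: no H
  Total hydrogens = 14.
Molecular formula: C12H14ClN

C12H14ClN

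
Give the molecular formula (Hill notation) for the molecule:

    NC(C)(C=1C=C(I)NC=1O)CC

C8H13IN2O

Heavy atoms from the SMILES: 8 C, 1 I, 2 N, 1 O.
Implicit hydrogens by atom environment:
  3 × C (aromatic): no H
  2 × C: 3 H each → 6
  1 × C: 2 H
  1 × C (aromatic): 1 H
  1 × C: no H
  1 × I: no H
  1 × N: 2 H
  1 × N (aromatic): 1 H
  1 × O: 1 H
  Total hydrogens = 13.
Molecular formula: C8H13IN2O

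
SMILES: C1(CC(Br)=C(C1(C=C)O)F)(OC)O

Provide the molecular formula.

C8H10BrFO3

Heavy atoms from the SMILES: 1 Br, 8 C, 1 F, 3 O.
Implicit hydrogens by atom environment:
  4 × C: no H
  2 × C: 2 H each → 4
  2 × O: 1 H each → 2
  1 × Br: no H
  1 × C: 3 H
  1 × C: 1 H
  1 × F: no H
  1 × O: no H
  Total hydrogens = 10.
Molecular formula: C8H10BrFO3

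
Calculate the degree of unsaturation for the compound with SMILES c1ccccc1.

Molecular formula from the SMILES: C6H6.
DoU = (2C + 2 + N − H − X)/2 = (2·6 + 2 + 0 − 6 − 0)/2 = 8/2 = 4.
(Structurally: 1 ring(s) + 3 π bond(s) = 4.)

4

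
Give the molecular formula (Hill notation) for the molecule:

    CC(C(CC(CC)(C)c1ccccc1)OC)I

Heavy atoms from the SMILES: 15 C, 1 I, 1 O.
Implicit hydrogens by atom environment:
  5 × C (aromatic): 1 H each → 5
  4 × C: 3 H each → 12
  2 × C: 2 H each → 4
  2 × C: 1 H each → 2
  1 × C: no H
  1 × C (aromatic): no H
  1 × I: no H
  1 × O: no H
  Total hydrogens = 23.
Molecular formula: C15H23IO

C15H23IO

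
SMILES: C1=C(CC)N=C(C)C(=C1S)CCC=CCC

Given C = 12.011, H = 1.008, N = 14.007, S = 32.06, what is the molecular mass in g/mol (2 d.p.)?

Molecular formula: C14H21NS.
M = 14×12.011 + 21×1.008 + 1×14.007 + 1×32.06 = 235.39 g/mol.

235.39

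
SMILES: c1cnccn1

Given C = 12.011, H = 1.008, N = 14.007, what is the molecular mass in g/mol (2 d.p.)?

80.09

Molecular formula: C4H4N2.
M = 4×12.011 + 4×1.008 + 2×14.007 = 80.09 g/mol.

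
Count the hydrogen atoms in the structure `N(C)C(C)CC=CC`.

Hydrogens are implicit in SMILES; fill each atom to its normal valence:
  3 × C: 3 H each → 9
  3 × C: 1 H each → 3
  1 × C: 2 H
  1 × N: 1 H
  Total hydrogens = 15.

15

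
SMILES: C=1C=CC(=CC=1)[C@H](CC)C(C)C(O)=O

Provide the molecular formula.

C12H16O2

Heavy atoms from the SMILES: 12 C, 2 O.
Implicit hydrogens by atom environment:
  5 × C (aromatic): 1 H each → 5
  2 × C: 3 H each → 6
  2 × C: 1 H each → 2
  1 × C: 2 H
  1 × C: no H
  1 × C (aromatic): no H
  1 × O: 1 H
  1 × O: no H
  Total hydrogens = 16.
Molecular formula: C12H16O2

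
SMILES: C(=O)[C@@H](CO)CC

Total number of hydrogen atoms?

Hydrogens are implicit in SMILES; fill each atom to its normal valence:
  2 × C: 2 H each → 4
  2 × C: 1 H each → 2
  1 × C: 3 H
  1 × O: 1 H
  1 × O: no H
  Total hydrogens = 10.

10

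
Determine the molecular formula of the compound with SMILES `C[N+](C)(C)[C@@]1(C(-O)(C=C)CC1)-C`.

Heavy atoms from the SMILES: 10 C, 1 N, 1 O.
Implicit hydrogens by atom environment:
  4 × C: 3 H each → 12
  3 × C: 2 H each → 6
  2 × C: no H
  1 × C: 1 H
  1 × N (charge +1): no H
  1 × O: 1 H
  Total hydrogens = 20.
Net charge +1.
Molecular formula: C10H20NO+

C10H20NO+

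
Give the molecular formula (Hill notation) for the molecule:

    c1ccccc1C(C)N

C8H11N

Heavy atoms from the SMILES: 8 C, 1 N.
Implicit hydrogens by atom environment:
  5 × C (aromatic): 1 H each → 5
  1 × C: 3 H
  1 × C: 1 H
  1 × C (aromatic): no H
  1 × N: 2 H
  Total hydrogens = 11.
Molecular formula: C8H11N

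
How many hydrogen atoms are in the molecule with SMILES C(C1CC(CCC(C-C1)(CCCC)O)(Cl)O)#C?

Hydrogens are implicit in SMILES; fill each atom to its normal valence:
  8 × C: 2 H each → 16
  3 × C: no H
  2 × C: 1 H each → 2
  2 × O: 1 H each → 2
  1 × C: 3 H
  1 × Cl: no H
  Total hydrogens = 23.

23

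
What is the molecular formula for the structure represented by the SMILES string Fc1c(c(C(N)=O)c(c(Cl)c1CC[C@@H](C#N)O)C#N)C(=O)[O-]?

Heavy atoms from the SMILES: 13 C, 1 Cl, 1 F, 3 N, 4 O.
Implicit hydrogens by atom environment:
  6 × C (aromatic): no H
  4 × C: no H
  2 × C: 2 H each → 4
  2 × N: no H
  2 × O: no H
  1 × C: 1 H
  1 × Cl: no H
  1 × F: no H
  1 × N: 2 H
  1 × O: 1 H
  1 × O (charge -1): no H
  Total hydrogens = 8.
Net charge -1.
Molecular formula: C13H8ClFN3O4-

C13H8ClFN3O4-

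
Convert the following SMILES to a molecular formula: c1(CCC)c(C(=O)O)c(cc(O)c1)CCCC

Heavy atoms from the SMILES: 14 C, 3 O.
Implicit hydrogens by atom environment:
  5 × C: 2 H each → 10
  4 × C (aromatic): no H
  2 × C: 3 H each → 6
  2 × C (aromatic): 1 H each → 2
  2 × O: 1 H each → 2
  1 × C: no H
  1 × O: no H
  Total hydrogens = 20.
Molecular formula: C14H20O3

C14H20O3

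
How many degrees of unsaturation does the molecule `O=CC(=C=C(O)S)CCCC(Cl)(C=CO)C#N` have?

Molecular formula from the SMILES: C11H12ClNO3S.
DoU = (2C + 2 + N − H − X)/2 = (2·11 + 2 + 1 − 12 − 1)/2 = 12/2 = 6.
(Structurally: 0 ring(s) + 6 π bond(s) = 6.)

6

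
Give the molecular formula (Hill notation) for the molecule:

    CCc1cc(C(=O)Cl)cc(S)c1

C9H9ClOS

Heavy atoms from the SMILES: 9 C, 1 Cl, 1 O, 1 S.
Implicit hydrogens by atom environment:
  3 × C (aromatic): 1 H each → 3
  3 × C (aromatic): no H
  1 × C: 3 H
  1 × C: 2 H
  1 × C: no H
  1 × Cl: no H
  1 × O: no H
  1 × S: 1 H
  Total hydrogens = 9.
Molecular formula: C9H9ClOS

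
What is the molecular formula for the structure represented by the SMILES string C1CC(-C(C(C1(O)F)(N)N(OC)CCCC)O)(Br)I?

C11H21BrFIN2O3

Heavy atoms from the SMILES: 1 Br, 11 C, 1 F, 1 I, 2 N, 3 O.
Implicit hydrogens by atom environment:
  5 × C: 2 H each → 10
  3 × C: no H
  2 × C: 3 H each → 6
  2 × O: 1 H each → 2
  1 × Br: no H
  1 × C: 1 H
  1 × F: no H
  1 × I: no H
  1 × N: 2 H
  1 × N: no H
  1 × O: no H
  Total hydrogens = 21.
Molecular formula: C11H21BrFIN2O3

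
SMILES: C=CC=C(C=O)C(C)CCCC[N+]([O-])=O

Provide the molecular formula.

C11H17NO3

Heavy atoms from the SMILES: 11 C, 1 N, 3 O.
Implicit hydrogens by atom environment:
  5 × C: 2 H each → 10
  4 × C: 1 H each → 4
  2 × O: no H
  1 × C: 3 H
  1 × C: no H
  1 × N (charge +1): no H
  1 × O (charge -1): no H
  Total hydrogens = 17.
Molecular formula: C11H17NO3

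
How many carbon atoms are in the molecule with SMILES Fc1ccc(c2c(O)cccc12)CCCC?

14

The symbol for carbon appears 14 times in the SMILES. Lowercase c denotes aromatic carbon and counts toward C.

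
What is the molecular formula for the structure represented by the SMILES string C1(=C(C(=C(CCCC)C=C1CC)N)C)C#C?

Heavy atoms from the SMILES: 15 C, 1 N.
Implicit hydrogens by atom environment:
  5 × C (aromatic): no H
  4 × C: 2 H each → 8
  3 × C: 3 H each → 9
  1 × C (aromatic): 1 H
  1 × C: 1 H
  1 × C: no H
  1 × N: 2 H
  Total hydrogens = 21.
Molecular formula: C15H21N

C15H21N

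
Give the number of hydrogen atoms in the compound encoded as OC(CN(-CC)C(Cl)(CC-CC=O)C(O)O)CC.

24

Hydrogens are implicit in SMILES; fill each atom to its normal valence:
  6 × C: 2 H each → 12
  3 × C: 1 H each → 3
  3 × O: 1 H each → 3
  2 × C: 3 H each → 6
  1 × C: no H
  1 × Cl: no H
  1 × N: no H
  1 × O: no H
  Total hydrogens = 24.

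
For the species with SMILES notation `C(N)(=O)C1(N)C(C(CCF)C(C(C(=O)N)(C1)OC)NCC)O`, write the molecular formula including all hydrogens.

Heavy atoms from the SMILES: 13 C, 1 F, 4 N, 4 O.
Implicit hydrogens by atom environment:
  4 × C: 2 H each → 8
  4 × C: no H
  3 × C: 1 H each → 3
  3 × N: 2 H each → 6
  3 × O: no H
  2 × C: 3 H each → 6
  1 × F: no H
  1 × N: 1 H
  1 × O: 1 H
  Total hydrogens = 25.
Molecular formula: C13H25FN4O4

C13H25FN4O4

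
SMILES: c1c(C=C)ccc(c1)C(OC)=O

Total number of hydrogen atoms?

10

Hydrogens are implicit in SMILES; fill each atom to its normal valence:
  4 × C (aromatic): 1 H each → 4
  2 × C (aromatic): no H
  2 × O: no H
  1 × C: 3 H
  1 × C: 2 H
  1 × C: 1 H
  1 × C: no H
  Total hydrogens = 10.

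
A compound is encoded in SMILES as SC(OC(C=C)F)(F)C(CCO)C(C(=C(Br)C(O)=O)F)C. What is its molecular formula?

Heavy atoms from the SMILES: 1 Br, 12 C, 3 F, 4 O, 1 S.
Implicit hydrogens by atom environment:
  4 × C: 1 H each → 4
  4 × C: no H
  3 × C: 2 H each → 6
  3 × F: no H
  2 × O: 1 H each → 2
  2 × O: no H
  1 × Br: no H
  1 × C: 3 H
  1 × S: 1 H
  Total hydrogens = 16.
Molecular formula: C12H16BrF3O4S

C12H16BrF3O4S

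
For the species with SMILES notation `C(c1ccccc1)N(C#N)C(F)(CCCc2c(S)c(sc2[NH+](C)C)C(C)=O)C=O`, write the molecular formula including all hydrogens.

Heavy atoms from the SMILES: 21 C, 1 F, 3 N, 2 O, 2 S.
Implicit hydrogens by atom environment:
  5 × C (aromatic): 1 H each → 5
  5 × C (aromatic): no H
  4 × C: 2 H each → 8
  3 × C: 3 H each → 9
  3 × C: no H
  2 × N: no H
  2 × O: no H
  1 × C: 1 H
  1 × F: no H
  1 × N (charge +1): 1 H
  1 × S: 1 H
  1 × S (aromatic): no H
  Total hydrogens = 25.
Net charge +1.
Molecular formula: C21H25FN3O2S2+

C21H25FN3O2S2+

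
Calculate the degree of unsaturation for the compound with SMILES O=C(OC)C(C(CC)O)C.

Molecular formula from the SMILES: C7H14O3.
DoU = (2C + 2 + N − H − X)/2 = (2·7 + 2 + 0 − 14 − 0)/2 = 2/2 = 1.
(Structurally: 0 ring(s) + 1 π bond(s) = 1.)

1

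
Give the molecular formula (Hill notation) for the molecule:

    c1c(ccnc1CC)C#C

Heavy atoms from the SMILES: 9 C, 1 N.
Implicit hydrogens by atom environment:
  3 × C (aromatic): 1 H each → 3
  2 × C (aromatic): no H
  1 × C: 3 H
  1 × C: 2 H
  1 × C: 1 H
  1 × C: no H
  1 × N (aromatic): no H
  Total hydrogens = 9.
Molecular formula: C9H9N

C9H9N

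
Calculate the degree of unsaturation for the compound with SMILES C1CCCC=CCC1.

2

Molecular formula from the SMILES: C8H14.
DoU = (2C + 2 + N − H − X)/2 = (2·8 + 2 + 0 − 14 − 0)/2 = 4/2 = 2.
(Structurally: 1 ring(s) + 1 π bond(s) = 2.)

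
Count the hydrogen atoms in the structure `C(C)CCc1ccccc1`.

14

Hydrogens are implicit in SMILES; fill each atom to its normal valence:
  5 × C (aromatic): 1 H each → 5
  3 × C: 2 H each → 6
  1 × C: 3 H
  1 × C (aromatic): no H
  Total hydrogens = 14.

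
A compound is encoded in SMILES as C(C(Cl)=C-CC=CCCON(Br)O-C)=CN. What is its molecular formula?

Heavy atoms from the SMILES: 1 Br, 10 C, 1 Cl, 2 N, 2 O.
Implicit hydrogens by atom environment:
  5 × C: 1 H each → 5
  3 × C: 2 H each → 6
  2 × O: no H
  1 × Br: no H
  1 × C: 3 H
  1 × C: no H
  1 × Cl: no H
  1 × N: 2 H
  1 × N: no H
  Total hydrogens = 16.
Molecular formula: C10H16BrClN2O2

C10H16BrClN2O2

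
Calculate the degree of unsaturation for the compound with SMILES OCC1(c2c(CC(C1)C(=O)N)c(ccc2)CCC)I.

6

Molecular formula from the SMILES: C15H20INO2.
DoU = (2C + 2 + N − H − X)/2 = (2·15 + 2 + 1 − 20 − 1)/2 = 12/2 = 6.
(Structurally: 2 ring(s) + 4 π bond(s) = 6.)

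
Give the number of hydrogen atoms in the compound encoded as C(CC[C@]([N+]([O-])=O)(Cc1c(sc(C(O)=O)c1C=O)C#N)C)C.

Hydrogens are implicit in SMILES; fill each atom to its normal valence:
  4 × C: 2 H each → 8
  4 × C (aromatic): no H
  3 × C: no H
  3 × O: no H
  2 × C: 3 H each → 6
  1 × C: 1 H
  1 × N: no H
  1 × N (charge +1): no H
  1 × O: 1 H
  1 × O (charge -1): no H
  1 × S (aromatic): no H
  Total hydrogens = 16.

16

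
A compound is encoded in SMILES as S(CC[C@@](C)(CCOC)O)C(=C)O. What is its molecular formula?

Heavy atoms from the SMILES: 9 C, 3 O, 1 S.
Implicit hydrogens by atom environment:
  5 × C: 2 H each → 10
  2 × C: 3 H each → 6
  2 × C: no H
  2 × O: 1 H each → 2
  1 × O: no H
  1 × S: no H
  Total hydrogens = 18.
Molecular formula: C9H18O3S

C9H18O3S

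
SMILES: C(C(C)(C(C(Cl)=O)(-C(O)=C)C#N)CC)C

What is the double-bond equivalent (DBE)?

Molecular formula from the SMILES: C11H16ClNO2.
DoU = (2C + 2 + N − H − X)/2 = (2·11 + 2 + 1 − 16 − 1)/2 = 8/2 = 4.
(Structurally: 0 ring(s) + 4 π bond(s) = 4.)

4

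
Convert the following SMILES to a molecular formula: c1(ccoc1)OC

C5H6O2

Heavy atoms from the SMILES: 5 C, 2 O.
Implicit hydrogens by atom environment:
  3 × C (aromatic): 1 H each → 3
  1 × C: 3 H
  1 × C (aromatic): no H
  1 × O (aromatic): no H
  1 × O: no H
  Total hydrogens = 6.
Molecular formula: C5H6O2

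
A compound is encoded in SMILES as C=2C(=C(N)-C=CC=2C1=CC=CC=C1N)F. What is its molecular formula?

C12H11FN2

Heavy atoms from the SMILES: 12 C, 1 F, 2 N.
Implicit hydrogens by atom environment:
  7 × C (aromatic): 1 H each → 7
  5 × C (aromatic): no H
  2 × N: 2 H each → 4
  1 × F: no H
  Total hydrogens = 11.
Molecular formula: C12H11FN2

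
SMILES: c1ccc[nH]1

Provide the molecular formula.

Heavy atoms from the SMILES: 4 C, 1 N.
Implicit hydrogens by atom environment:
  4 × C (aromatic): 1 H each → 4
  1 × N (aromatic): 1 H
  Total hydrogens = 5.
Molecular formula: C4H5N

C4H5N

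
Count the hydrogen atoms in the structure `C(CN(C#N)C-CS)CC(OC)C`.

18

Hydrogens are implicit in SMILES; fill each atom to its normal valence:
  5 × C: 2 H each → 10
  2 × C: 3 H each → 6
  2 × N: no H
  1 × C: 1 H
  1 × C: no H
  1 × O: no H
  1 × S: 1 H
  Total hydrogens = 18.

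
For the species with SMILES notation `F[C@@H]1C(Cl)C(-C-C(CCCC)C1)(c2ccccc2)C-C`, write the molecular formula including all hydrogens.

Heavy atoms from the SMILES: 18 C, 1 Cl, 1 F.
Implicit hydrogens by atom environment:
  6 × C: 2 H each → 12
  5 × C (aromatic): 1 H each → 5
  3 × C: 1 H each → 3
  2 × C: 3 H each → 6
  1 × C: no H
  1 × C (aromatic): no H
  1 × Cl: no H
  1 × F: no H
  Total hydrogens = 26.
Molecular formula: C18H26ClF

C18H26ClF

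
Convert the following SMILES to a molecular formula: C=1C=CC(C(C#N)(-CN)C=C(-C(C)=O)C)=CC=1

C14H16N2O

Heavy atoms from the SMILES: 14 C, 2 N, 1 O.
Implicit hydrogens by atom environment:
  5 × C (aromatic): 1 H each → 5
  4 × C: no H
  2 × C: 3 H each → 6
  1 × C: 2 H
  1 × C: 1 H
  1 × C (aromatic): no H
  1 × N: 2 H
  1 × N: no H
  1 × O: no H
  Total hydrogens = 16.
Molecular formula: C14H16N2O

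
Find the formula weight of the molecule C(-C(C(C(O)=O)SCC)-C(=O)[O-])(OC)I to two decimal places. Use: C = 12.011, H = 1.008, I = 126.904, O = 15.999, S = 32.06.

347.14

Molecular formula: C8H12IO5S-.
M = 8×12.011 + 12×1.008 + 1×126.904 + 5×15.999 + 1×32.06 = 347.14 g/mol.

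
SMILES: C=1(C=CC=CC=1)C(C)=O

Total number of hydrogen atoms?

Hydrogens are implicit in SMILES; fill each atom to its normal valence:
  5 × C (aromatic): 1 H each → 5
  1 × C: 3 H
  1 × C (aromatic): no H
  1 × C: no H
  1 × O: no H
  Total hydrogens = 8.

8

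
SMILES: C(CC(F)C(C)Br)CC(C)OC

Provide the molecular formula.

Heavy atoms from the SMILES: 1 Br, 9 C, 1 F, 1 O.
Implicit hydrogens by atom environment:
  3 × C: 3 H each → 9
  3 × C: 2 H each → 6
  3 × C: 1 H each → 3
  1 × Br: no H
  1 × F: no H
  1 × O: no H
  Total hydrogens = 18.
Molecular formula: C9H18BrFO

C9H18BrFO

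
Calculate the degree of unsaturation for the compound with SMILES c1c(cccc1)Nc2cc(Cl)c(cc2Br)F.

8

Molecular formula from the SMILES: C12H8BrClFN.
DoU = (2C + 2 + N − H − X)/2 = (2·12 + 2 + 1 − 8 − 3)/2 = 16/2 = 8.
(Structurally: 2 ring(s) + 6 π bond(s) = 8.)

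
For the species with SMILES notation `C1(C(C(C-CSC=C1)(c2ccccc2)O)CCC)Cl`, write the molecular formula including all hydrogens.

Heavy atoms from the SMILES: 16 C, 1 Cl, 1 O, 1 S.
Implicit hydrogens by atom environment:
  5 × C (aromatic): 1 H each → 5
  4 × C: 2 H each → 8
  4 × C: 1 H each → 4
  1 × C: 3 H
  1 × C: no H
  1 × C (aromatic): no H
  1 × Cl: no H
  1 × O: 1 H
  1 × S: no H
  Total hydrogens = 21.
Molecular formula: C16H21ClOS

C16H21ClOS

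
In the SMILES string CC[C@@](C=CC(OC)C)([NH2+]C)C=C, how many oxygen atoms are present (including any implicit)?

The symbol for oxygen appears 1 time in the SMILES.

1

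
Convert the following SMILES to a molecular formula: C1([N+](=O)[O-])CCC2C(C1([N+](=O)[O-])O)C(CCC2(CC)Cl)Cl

C12H18Cl2N2O5

Heavy atoms from the SMILES: 12 C, 2 Cl, 2 N, 5 O.
Implicit hydrogens by atom environment:
  5 × C: 2 H each → 10
  4 × C: 1 H each → 4
  2 × C: no H
  2 × Cl: no H
  2 × N (charge +1): no H
  2 × O: no H
  2 × O (charge -1): no H
  1 × C: 3 H
  1 × O: 1 H
  Total hydrogens = 18.
Molecular formula: C12H18Cl2N2O5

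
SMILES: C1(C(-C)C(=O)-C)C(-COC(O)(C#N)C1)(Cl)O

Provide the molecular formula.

Heavy atoms from the SMILES: 10 C, 1 Cl, 1 N, 4 O.
Implicit hydrogens by atom environment:
  4 × C: no H
  2 × C: 3 H each → 6
  2 × C: 2 H each → 4
  2 × C: 1 H each → 2
  2 × O: 1 H each → 2
  2 × O: no H
  1 × Cl: no H
  1 × N: no H
  Total hydrogens = 14.
Molecular formula: C10H14ClNO4

C10H14ClNO4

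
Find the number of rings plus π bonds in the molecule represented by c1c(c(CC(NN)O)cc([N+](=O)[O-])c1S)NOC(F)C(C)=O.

6

Molecular formula from the SMILES: C11H15FN4O5S.
DoU = (2C + 2 + N − H − X)/2 = (2·11 + 2 + 4 − 15 − 1)/2 = 12/2 = 6.
(Structurally: 1 ring(s) + 5 π bond(s) = 6.)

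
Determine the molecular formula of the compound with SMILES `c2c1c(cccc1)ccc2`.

Heavy atoms from the SMILES: 10 C.
Implicit hydrogens by atom environment:
  8 × C (aromatic): 1 H each → 8
  2 × C (aromatic): no H
  Total hydrogens = 8.
Molecular formula: C10H8

C10H8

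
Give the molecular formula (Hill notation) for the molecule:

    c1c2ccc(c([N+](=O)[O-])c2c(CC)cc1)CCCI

C15H16INO2

Heavy atoms from the SMILES: 15 C, 1 I, 1 N, 2 O.
Implicit hydrogens by atom environment:
  5 × C (aromatic): 1 H each → 5
  5 × C (aromatic): no H
  4 × C: 2 H each → 8
  1 × C: 3 H
  1 × I: no H
  1 × N (charge +1): no H
  1 × O: no H
  1 × O (charge -1): no H
  Total hydrogens = 16.
Molecular formula: C15H16INO2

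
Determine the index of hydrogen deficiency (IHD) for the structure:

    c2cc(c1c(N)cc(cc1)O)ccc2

8

Molecular formula from the SMILES: C12H11NO.
DoU = (2C + 2 + N − H − X)/2 = (2·12 + 2 + 1 − 11 − 0)/2 = 16/2 = 8.
(Structurally: 2 ring(s) + 6 π bond(s) = 8.)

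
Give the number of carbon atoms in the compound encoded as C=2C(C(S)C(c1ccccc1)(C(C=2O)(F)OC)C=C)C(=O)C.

17

The symbol for carbon appears 17 times in the SMILES. Lowercase c denotes aromatic carbon and counts toward C.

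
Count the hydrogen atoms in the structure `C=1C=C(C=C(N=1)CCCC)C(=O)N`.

Hydrogens are implicit in SMILES; fill each atom to its normal valence:
  3 × C: 2 H each → 6
  3 × C (aromatic): 1 H each → 3
  2 × C (aromatic): no H
  1 × C: 3 H
  1 × C: no H
  1 × N: 2 H
  1 × N (aromatic): no H
  1 × O: no H
  Total hydrogens = 14.

14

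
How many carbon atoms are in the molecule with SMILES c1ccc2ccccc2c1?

10

The symbol for carbon appears 10 times in the SMILES. Lowercase c denotes aromatic carbon and counts toward C.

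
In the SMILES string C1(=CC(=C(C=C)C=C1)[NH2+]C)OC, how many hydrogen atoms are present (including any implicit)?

14

Hydrogens are implicit in SMILES; fill each atom to its normal valence:
  3 × C (aromatic): 1 H each → 3
  3 × C (aromatic): no H
  2 × C: 3 H each → 6
  1 × C: 2 H
  1 × C: 1 H
  1 × N (charge +1): 2 H
  1 × O: no H
  Total hydrogens = 14.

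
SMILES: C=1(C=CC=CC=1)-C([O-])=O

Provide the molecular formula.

Heavy atoms from the SMILES: 7 C, 2 O.
Implicit hydrogens by atom environment:
  5 × C (aromatic): 1 H each → 5
  1 × C (aromatic): no H
  1 × C: no H
  1 × O: no H
  1 × O (charge -1): no H
  Total hydrogens = 5.
Net charge -1.
Molecular formula: C7H5O2-

C7H5O2-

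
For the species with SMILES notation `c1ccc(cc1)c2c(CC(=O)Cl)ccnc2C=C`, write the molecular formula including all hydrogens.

Heavy atoms from the SMILES: 15 C, 1 Cl, 1 N, 1 O.
Implicit hydrogens by atom environment:
  7 × C (aromatic): 1 H each → 7
  4 × C (aromatic): no H
  2 × C: 2 H each → 4
  1 × C: 1 H
  1 × C: no H
  1 × Cl: no H
  1 × N (aromatic): no H
  1 × O: no H
  Total hydrogens = 12.
Molecular formula: C15H12ClNO

C15H12ClNO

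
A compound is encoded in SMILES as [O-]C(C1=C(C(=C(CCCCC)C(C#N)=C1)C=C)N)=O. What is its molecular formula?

C15H17N2O2-

Heavy atoms from the SMILES: 15 C, 2 N, 2 O.
Implicit hydrogens by atom environment:
  5 × C: 2 H each → 10
  5 × C (aromatic): no H
  2 × C: no H
  1 × C: 3 H
  1 × C (aromatic): 1 H
  1 × C: 1 H
  1 × N: 2 H
  1 × N: no H
  1 × O: no H
  1 × O (charge -1): no H
  Total hydrogens = 17.
Net charge -1.
Molecular formula: C15H17N2O2-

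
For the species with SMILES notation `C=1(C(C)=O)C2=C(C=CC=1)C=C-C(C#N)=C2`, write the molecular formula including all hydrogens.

C13H9NO

Heavy atoms from the SMILES: 13 C, 1 N, 1 O.
Implicit hydrogens by atom environment:
  6 × C (aromatic): 1 H each → 6
  4 × C (aromatic): no H
  2 × C: no H
  1 × C: 3 H
  1 × N: no H
  1 × O: no H
  Total hydrogens = 9.
Molecular formula: C13H9NO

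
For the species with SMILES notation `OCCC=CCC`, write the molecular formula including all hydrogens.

Heavy atoms from the SMILES: 6 C, 1 O.
Implicit hydrogens by atom environment:
  3 × C: 2 H each → 6
  2 × C: 1 H each → 2
  1 × C: 3 H
  1 × O: 1 H
  Total hydrogens = 12.
Molecular formula: C6H12O

C6H12O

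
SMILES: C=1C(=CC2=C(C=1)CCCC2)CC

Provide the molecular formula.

C12H16

Heavy atoms from the SMILES: 12 C.
Implicit hydrogens by atom environment:
  5 × C: 2 H each → 10
  3 × C (aromatic): 1 H each → 3
  3 × C (aromatic): no H
  1 × C: 3 H
  Total hydrogens = 16.
Molecular formula: C12H16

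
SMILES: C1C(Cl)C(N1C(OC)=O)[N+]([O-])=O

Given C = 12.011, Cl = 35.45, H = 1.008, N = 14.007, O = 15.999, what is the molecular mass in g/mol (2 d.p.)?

Molecular formula: C5H7ClN2O4.
M = 5×12.011 + 1×35.45 + 7×1.008 + 2×14.007 + 4×15.999 = 194.57 g/mol.

194.57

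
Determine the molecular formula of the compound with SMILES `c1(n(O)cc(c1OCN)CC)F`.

Heavy atoms from the SMILES: 7 C, 1 F, 2 N, 2 O.
Implicit hydrogens by atom environment:
  3 × C (aromatic): no H
  2 × C: 2 H each → 4
  1 × C: 3 H
  1 × C (aromatic): 1 H
  1 × F: no H
  1 × N: 2 H
  1 × N (aromatic): no H
  1 × O: 1 H
  1 × O: no H
  Total hydrogens = 11.
Molecular formula: C7H11FN2O2

C7H11FN2O2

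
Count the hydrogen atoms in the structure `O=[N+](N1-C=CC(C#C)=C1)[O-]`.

Hydrogens are implicit in SMILES; fill each atom to its normal valence:
  3 × C (aromatic): 1 H each → 3
  1 × C: 1 H
  1 × C (aromatic): no H
  1 × C: no H
  1 × N (aromatic): no H
  1 × N (charge +1): no H
  1 × O: no H
  1 × O (charge -1): no H
  Total hydrogens = 4.

4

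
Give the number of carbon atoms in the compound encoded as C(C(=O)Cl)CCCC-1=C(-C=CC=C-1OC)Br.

12

The symbol for carbon appears 12 times in the SMILES. (Cl is a single chlorine, not C + l.)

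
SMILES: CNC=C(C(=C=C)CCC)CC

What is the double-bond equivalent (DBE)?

Molecular formula from the SMILES: C11H19N.
DoU = (2C + 2 + N − H − X)/2 = (2·11 + 2 + 1 − 19 − 0)/2 = 6/2 = 3.
(Structurally: 0 ring(s) + 3 π bond(s) = 3.)

3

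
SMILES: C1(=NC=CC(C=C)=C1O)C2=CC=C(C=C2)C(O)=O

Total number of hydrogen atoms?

Hydrogens are implicit in SMILES; fill each atom to its normal valence:
  6 × C (aromatic): 1 H each → 6
  5 × C (aromatic): no H
  2 × O: 1 H each → 2
  1 × C: 2 H
  1 × C: 1 H
  1 × C: no H
  1 × N (aromatic): no H
  1 × O: no H
  Total hydrogens = 11.

11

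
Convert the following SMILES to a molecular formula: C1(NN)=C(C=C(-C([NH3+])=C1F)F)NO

C6H9F2N4O+

Heavy atoms from the SMILES: 6 C, 2 F, 4 N, 1 O.
Implicit hydrogens by atom environment:
  5 × C (aromatic): no H
  2 × F: no H
  2 × N: 1 H each → 2
  1 × C (aromatic): 1 H
  1 × N (charge +1): 3 H
  1 × N: 2 H
  1 × O: 1 H
  Total hydrogens = 9.
Net charge +1.
Molecular formula: C6H9F2N4O+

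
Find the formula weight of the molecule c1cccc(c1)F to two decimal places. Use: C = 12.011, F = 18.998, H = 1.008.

Molecular formula: C6H5F.
M = 6×12.011 + 1×18.998 + 5×1.008 = 96.10 g/mol.

96.10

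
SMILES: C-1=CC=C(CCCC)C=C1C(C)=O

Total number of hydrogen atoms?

Hydrogens are implicit in SMILES; fill each atom to its normal valence:
  4 × C (aromatic): 1 H each → 4
  3 × C: 2 H each → 6
  2 × C: 3 H each → 6
  2 × C (aromatic): no H
  1 × C: no H
  1 × O: no H
  Total hydrogens = 16.

16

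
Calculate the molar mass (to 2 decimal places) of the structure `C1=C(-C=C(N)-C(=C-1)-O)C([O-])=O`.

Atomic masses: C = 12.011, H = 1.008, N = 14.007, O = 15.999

Molecular formula: C7H6NO3-.
M = 7×12.011 + 6×1.008 + 1×14.007 + 3×15.999 = 152.13 g/mol.

152.13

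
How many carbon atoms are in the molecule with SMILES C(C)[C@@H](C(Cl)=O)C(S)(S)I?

The symbol for carbon appears 5 times in the SMILES. (Cl is a single chlorine, not C + l.)

5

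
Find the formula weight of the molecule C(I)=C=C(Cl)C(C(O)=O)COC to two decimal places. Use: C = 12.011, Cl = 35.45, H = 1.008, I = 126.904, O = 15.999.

Molecular formula: C7H8ClIO3.
M = 7×12.011 + 1×35.45 + 8×1.008 + 1×126.904 + 3×15.999 = 302.49 g/mol.

302.49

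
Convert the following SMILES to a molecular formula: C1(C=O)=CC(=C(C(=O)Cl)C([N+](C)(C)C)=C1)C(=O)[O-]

Heavy atoms from the SMILES: 12 C, 1 Cl, 1 N, 4 O.
Implicit hydrogens by atom environment:
  4 × C (aromatic): no H
  3 × C: 3 H each → 9
  3 × O: no H
  2 × C (aromatic): 1 H each → 2
  2 × C: no H
  1 × C: 1 H
  1 × Cl: no H
  1 × N (charge +1): no H
  1 × O (charge -1): no H
  Total hydrogens = 12.
Molecular formula: C12H12ClNO4

C12H12ClNO4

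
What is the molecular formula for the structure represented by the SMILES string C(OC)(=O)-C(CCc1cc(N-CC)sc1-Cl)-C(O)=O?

C12H16ClNO4S

Heavy atoms from the SMILES: 12 C, 1 Cl, 1 N, 4 O, 1 S.
Implicit hydrogens by atom environment:
  3 × C: 2 H each → 6
  3 × C (aromatic): no H
  3 × O: no H
  2 × C: 3 H each → 6
  2 × C: no H
  1 × C (aromatic): 1 H
  1 × C: 1 H
  1 × Cl: no H
  1 × N: 1 H
  1 × O: 1 H
  1 × S (aromatic): no H
  Total hydrogens = 16.
Molecular formula: C12H16ClNO4S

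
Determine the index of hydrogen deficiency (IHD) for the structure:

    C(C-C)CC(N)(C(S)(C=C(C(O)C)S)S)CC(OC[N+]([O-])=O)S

2

Molecular formula from the SMILES: C13H26N2O4S4.
DoU = (2C + 2 + N − H − X)/2 = (2·13 + 2 + 2 − 26 − 0)/2 = 4/2 = 2.
(Structurally: 0 ring(s) + 2 π bond(s) = 2.)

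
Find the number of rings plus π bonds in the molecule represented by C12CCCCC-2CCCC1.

Molecular formula from the SMILES: C10H18.
DoU = (2C + 2 + N − H − X)/2 = (2·10 + 2 + 0 − 18 − 0)/2 = 4/2 = 2.
(Structurally: 2 ring(s) + 0 π bond(s) = 2.)

2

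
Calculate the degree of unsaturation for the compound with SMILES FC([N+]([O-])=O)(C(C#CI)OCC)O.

3

Molecular formula from the SMILES: C6H7FINO4.
DoU = (2C + 2 + N − H − X)/2 = (2·6 + 2 + 1 − 7 − 2)/2 = 6/2 = 3.
(Structurally: 0 ring(s) + 3 π bond(s) = 3.)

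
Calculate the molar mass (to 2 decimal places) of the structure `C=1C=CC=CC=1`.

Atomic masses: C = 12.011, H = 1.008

Molecular formula: C6H6.
M = 6×12.011 + 6×1.008 = 78.11 g/mol.

78.11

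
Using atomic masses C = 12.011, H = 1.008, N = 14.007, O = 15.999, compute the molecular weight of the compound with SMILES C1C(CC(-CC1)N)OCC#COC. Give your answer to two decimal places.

Molecular formula: C10H17NO2.
M = 10×12.011 + 17×1.008 + 1×14.007 + 2×15.999 = 183.25 g/mol.

183.25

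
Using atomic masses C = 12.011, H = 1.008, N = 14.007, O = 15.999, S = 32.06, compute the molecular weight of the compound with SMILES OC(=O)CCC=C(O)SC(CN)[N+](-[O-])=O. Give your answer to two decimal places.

Molecular formula: C7H12N2O5S.
M = 7×12.011 + 12×1.008 + 2×14.007 + 5×15.999 + 1×32.06 = 236.24 g/mol.

236.24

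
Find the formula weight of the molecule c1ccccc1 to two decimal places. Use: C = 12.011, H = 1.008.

78.11

Molecular formula: C6H6.
M = 6×12.011 + 6×1.008 = 78.11 g/mol.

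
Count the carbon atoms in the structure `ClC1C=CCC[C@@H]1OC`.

The symbol for carbon appears 7 times in the SMILES. (Cl is a single chlorine, not C + l.)

7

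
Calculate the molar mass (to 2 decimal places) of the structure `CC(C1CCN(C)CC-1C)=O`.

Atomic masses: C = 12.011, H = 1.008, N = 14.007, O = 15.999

155.24

Molecular formula: C9H17NO.
M = 9×12.011 + 17×1.008 + 1×14.007 + 1×15.999 = 155.24 g/mol.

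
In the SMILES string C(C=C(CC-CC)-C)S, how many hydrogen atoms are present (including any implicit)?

16

Hydrogens are implicit in SMILES; fill each atom to its normal valence:
  4 × C: 2 H each → 8
  2 × C: 3 H each → 6
  1 × C: 1 H
  1 × C: no H
  1 × S: 1 H
  Total hydrogens = 16.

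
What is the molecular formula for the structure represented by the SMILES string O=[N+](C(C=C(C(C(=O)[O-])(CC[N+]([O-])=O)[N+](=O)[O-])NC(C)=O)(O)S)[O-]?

C9H11N4O10S-

Heavy atoms from the SMILES: 9 C, 4 N, 10 O, 1 S.
Implicit hydrogens by atom environment:
  5 × C: no H
  5 × O: no H
  4 × O (charge -1): no H
  3 × N (charge +1): no H
  2 × C: 2 H each → 4
  1 × C: 3 H
  1 × C: 1 H
  1 × N: 1 H
  1 × O: 1 H
  1 × S: 1 H
  Total hydrogens = 11.
Net charge -1.
Molecular formula: C9H11N4O10S-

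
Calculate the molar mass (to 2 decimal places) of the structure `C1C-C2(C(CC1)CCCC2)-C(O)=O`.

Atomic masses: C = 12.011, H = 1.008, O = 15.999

182.26

Molecular formula: C11H18O2.
M = 11×12.011 + 18×1.008 + 2×15.999 = 182.26 g/mol.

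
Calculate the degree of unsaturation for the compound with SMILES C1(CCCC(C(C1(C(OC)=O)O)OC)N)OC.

2

Molecular formula from the SMILES: C11H21NO5.
DoU = (2C + 2 + N − H − X)/2 = (2·11 + 2 + 1 − 21 − 0)/2 = 4/2 = 2.
(Structurally: 1 ring(s) + 1 π bond(s) = 2.)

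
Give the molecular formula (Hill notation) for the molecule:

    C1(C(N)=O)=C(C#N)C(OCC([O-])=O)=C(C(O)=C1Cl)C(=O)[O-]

Heavy atoms from the SMILES: 11 C, 1 Cl, 2 N, 7 O.
Implicit hydrogens by atom environment:
  6 × C (aromatic): no H
  4 × C: no H
  4 × O: no H
  2 × O (charge -1): no H
  1 × C: 2 H
  1 × Cl: no H
  1 × N: 2 H
  1 × N: no H
  1 × O: 1 H
  Total hydrogens = 5.
Net charge -2.
Molecular formula: [C11H5ClN2O7]2-

[C11H5ClN2O7]2-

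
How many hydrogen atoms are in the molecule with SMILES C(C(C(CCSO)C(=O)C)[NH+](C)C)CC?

24

Hydrogens are implicit in SMILES; fill each atom to its normal valence:
  4 × C: 3 H each → 12
  4 × C: 2 H each → 8
  2 × C: 1 H each → 2
  1 × C: no H
  1 × N (charge +1): 1 H
  1 × O: 1 H
  1 × O: no H
  1 × S: no H
  Total hydrogens = 24.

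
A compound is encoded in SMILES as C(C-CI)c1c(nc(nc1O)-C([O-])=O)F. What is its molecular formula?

C8H7FIN2O3-

Heavy atoms from the SMILES: 8 C, 1 F, 1 I, 2 N, 3 O.
Implicit hydrogens by atom environment:
  4 × C (aromatic): no H
  3 × C: 2 H each → 6
  2 × N (aromatic): no H
  1 × C: no H
  1 × F: no H
  1 × I: no H
  1 × O: 1 H
  1 × O: no H
  1 × O (charge -1): no H
  Total hydrogens = 7.
Net charge -1.
Molecular formula: C8H7FIN2O3-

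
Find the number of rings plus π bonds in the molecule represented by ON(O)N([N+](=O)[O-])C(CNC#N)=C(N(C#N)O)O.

Molecular formula from the SMILES: C5H7N7O6.
DoU = (2C + 2 + N − H − X)/2 = (2·5 + 2 + 7 − 7 − 0)/2 = 12/2 = 6.
(Structurally: 0 ring(s) + 6 π bond(s) = 6.)

6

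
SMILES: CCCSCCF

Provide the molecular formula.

Heavy atoms from the SMILES: 5 C, 1 F, 1 S.
Implicit hydrogens by atom environment:
  4 × C: 2 H each → 8
  1 × C: 3 H
  1 × F: no H
  1 × S: no H
  Total hydrogens = 11.
Molecular formula: C5H11FS

C5H11FS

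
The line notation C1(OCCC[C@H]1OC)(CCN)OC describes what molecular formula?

C9H19NO3

Heavy atoms from the SMILES: 9 C, 1 N, 3 O.
Implicit hydrogens by atom environment:
  5 × C: 2 H each → 10
  3 × O: no H
  2 × C: 3 H each → 6
  1 × C: 1 H
  1 × C: no H
  1 × N: 2 H
  Total hydrogens = 19.
Molecular formula: C9H19NO3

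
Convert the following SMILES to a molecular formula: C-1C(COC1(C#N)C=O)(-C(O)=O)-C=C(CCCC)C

C14H19NO4

Heavy atoms from the SMILES: 14 C, 1 N, 4 O.
Implicit hydrogens by atom environment:
  5 × C: 2 H each → 10
  5 × C: no H
  3 × O: no H
  2 × C: 3 H each → 6
  2 × C: 1 H each → 2
  1 × N: no H
  1 × O: 1 H
  Total hydrogens = 19.
Molecular formula: C14H19NO4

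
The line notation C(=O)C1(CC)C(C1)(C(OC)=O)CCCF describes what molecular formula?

C11H17FO3

Heavy atoms from the SMILES: 11 C, 1 F, 3 O.
Implicit hydrogens by atom environment:
  5 × C: 2 H each → 10
  3 × C: no H
  3 × O: no H
  2 × C: 3 H each → 6
  1 × C: 1 H
  1 × F: no H
  Total hydrogens = 17.
Molecular formula: C11H17FO3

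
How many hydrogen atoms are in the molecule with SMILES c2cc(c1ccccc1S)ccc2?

Hydrogens are implicit in SMILES; fill each atom to its normal valence:
  9 × C (aromatic): 1 H each → 9
  3 × C (aromatic): no H
  1 × S: 1 H
  Total hydrogens = 10.

10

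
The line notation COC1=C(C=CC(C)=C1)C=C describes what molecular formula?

Heavy atoms from the SMILES: 10 C, 1 O.
Implicit hydrogens by atom environment:
  3 × C (aromatic): 1 H each → 3
  3 × C (aromatic): no H
  2 × C: 3 H each → 6
  1 × C: 2 H
  1 × C: 1 H
  1 × O: no H
  Total hydrogens = 12.
Molecular formula: C10H12O

C10H12O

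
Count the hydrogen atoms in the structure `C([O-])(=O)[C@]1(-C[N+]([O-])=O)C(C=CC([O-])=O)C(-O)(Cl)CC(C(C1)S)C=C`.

Hydrogens are implicit in SMILES; fill each atom to its normal valence:
  6 × C: 1 H each → 6
  4 × C: 2 H each → 8
  4 × C: no H
  3 × O: no H
  3 × O (charge -1): no H
  1 × Cl: no H
  1 × N (charge +1): no H
  1 × O: 1 H
  1 × S: 1 H
  Total hydrogens = 16.

16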